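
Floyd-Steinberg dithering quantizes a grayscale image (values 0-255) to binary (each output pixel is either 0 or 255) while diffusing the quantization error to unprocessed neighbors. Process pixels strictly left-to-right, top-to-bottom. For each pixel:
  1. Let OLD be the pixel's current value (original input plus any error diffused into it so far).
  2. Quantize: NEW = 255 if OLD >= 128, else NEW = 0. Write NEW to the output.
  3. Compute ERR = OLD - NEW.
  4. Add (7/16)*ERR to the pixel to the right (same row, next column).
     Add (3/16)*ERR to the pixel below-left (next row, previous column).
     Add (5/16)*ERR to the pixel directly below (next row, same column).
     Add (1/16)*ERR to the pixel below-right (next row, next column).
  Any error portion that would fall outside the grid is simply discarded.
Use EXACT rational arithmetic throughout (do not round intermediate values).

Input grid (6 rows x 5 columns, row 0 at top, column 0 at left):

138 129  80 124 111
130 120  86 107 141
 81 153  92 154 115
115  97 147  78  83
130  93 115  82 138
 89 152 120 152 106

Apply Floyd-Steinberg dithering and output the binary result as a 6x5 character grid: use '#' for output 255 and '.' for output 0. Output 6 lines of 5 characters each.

Answer: #..#.
.#.#.
.#.#.
#.#.#
.#..#
.#.#.

Derivation:
(0,0): OLD=138 → NEW=255, ERR=-117
(0,1): OLD=1245/16 → NEW=0, ERR=1245/16
(0,2): OLD=29195/256 → NEW=0, ERR=29195/256
(0,3): OLD=712269/4096 → NEW=255, ERR=-332211/4096
(0,4): OLD=4949019/65536 → NEW=0, ERR=4949019/65536
(1,0): OLD=27655/256 → NEW=0, ERR=27655/256
(1,1): OLD=421169/2048 → NEW=255, ERR=-101071/2048
(1,2): OLD=5878789/65536 → NEW=0, ERR=5878789/65536
(1,3): OLD=37273313/262144 → NEW=255, ERR=-29573407/262144
(1,4): OLD=462101891/4194304 → NEW=0, ERR=462101891/4194304
(2,0): OLD=3457195/32768 → NEW=0, ERR=3457195/32768
(2,1): OLD=217377545/1048576 → NEW=255, ERR=-50009335/1048576
(2,2): OLD=1257112411/16777216 → NEW=0, ERR=1257112411/16777216
(2,3): OLD=47725549537/268435456 → NEW=255, ERR=-20725491743/268435456
(2,4): OLD=466432233191/4294967296 → NEW=0, ERR=466432233191/4294967296
(3,0): OLD=2332503035/16777216 → NEW=255, ERR=-1945687045/16777216
(3,1): OLD=6979552095/134217728 → NEW=0, ERR=6979552095/134217728
(3,2): OLD=754664049733/4294967296 → NEW=255, ERR=-340552610747/4294967296
(3,3): OLD=379916130941/8589934592 → NEW=0, ERR=379916130941/8589934592
(3,4): OLD=18067952650897/137438953472 → NEW=255, ERR=-16978980484463/137438953472
(4,0): OLD=222284048725/2147483648 → NEW=0, ERR=222284048725/2147483648
(4,1): OLD=9099862638037/68719476736 → NEW=255, ERR=-8423603929643/68719476736
(4,2): OLD=52925918642203/1099511627776 → NEW=0, ERR=52925918642203/1099511627776
(4,3): OLD=1561510009961429/17592186044416 → NEW=0, ERR=1561510009961429/17592186044416
(4,4): OLD=39685637581911379/281474976710656 → NEW=255, ERR=-32090481479305901/281474976710656
(5,0): OLD=108151170879135/1099511627776 → NEW=0, ERR=108151170879135/1099511627776
(5,1): OLD=1514884674703773/8796093022208 → NEW=255, ERR=-728119045959267/8796093022208
(5,2): OLD=30345491477120901/281474976710656 → NEW=0, ERR=30345491477120901/281474976710656
(5,3): OLD=234790993807890571/1125899906842624 → NEW=255, ERR=-52313482436978549/1125899906842624
(5,4): OLD=1001458875997653897/18014398509481984 → NEW=0, ERR=1001458875997653897/18014398509481984
Row 0: #..#.
Row 1: .#.#.
Row 2: .#.#.
Row 3: #.#.#
Row 4: .#..#
Row 5: .#.#.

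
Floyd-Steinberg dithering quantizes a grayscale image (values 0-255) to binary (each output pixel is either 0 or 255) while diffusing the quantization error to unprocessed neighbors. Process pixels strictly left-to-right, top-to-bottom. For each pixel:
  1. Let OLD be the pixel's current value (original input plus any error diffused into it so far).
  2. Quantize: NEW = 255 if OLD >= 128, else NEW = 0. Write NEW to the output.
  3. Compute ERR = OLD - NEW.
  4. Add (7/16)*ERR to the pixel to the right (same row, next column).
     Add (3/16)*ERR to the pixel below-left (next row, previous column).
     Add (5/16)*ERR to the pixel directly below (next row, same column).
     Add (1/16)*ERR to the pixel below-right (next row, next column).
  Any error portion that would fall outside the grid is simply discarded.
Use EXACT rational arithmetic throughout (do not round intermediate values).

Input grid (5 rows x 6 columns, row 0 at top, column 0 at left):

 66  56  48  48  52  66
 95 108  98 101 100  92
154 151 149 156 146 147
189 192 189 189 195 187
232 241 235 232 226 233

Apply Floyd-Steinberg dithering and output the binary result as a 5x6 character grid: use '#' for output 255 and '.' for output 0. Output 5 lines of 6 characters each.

Answer: ......
#.#.#.
#.##.#
##.###
######

Derivation:
(0,0): OLD=66 → NEW=0, ERR=66
(0,1): OLD=679/8 → NEW=0, ERR=679/8
(0,2): OLD=10897/128 → NEW=0, ERR=10897/128
(0,3): OLD=174583/2048 → NEW=0, ERR=174583/2048
(0,4): OLD=2926017/32768 → NEW=0, ERR=2926017/32768
(0,5): OLD=55085127/524288 → NEW=0, ERR=55085127/524288
(1,0): OLD=16837/128 → NEW=255, ERR=-15803/128
(1,1): OLD=103011/1024 → NEW=0, ERR=103011/1024
(1,2): OLD=6222751/32768 → NEW=255, ERR=-2133089/32768
(1,3): OLD=15888947/131072 → NEW=0, ERR=15888947/131072
(1,4): OLD=1727781305/8388608 → NEW=255, ERR=-411313735/8388608
(1,5): OLD=14624705343/134217728 → NEW=0, ERR=14624705343/134217728
(2,0): OLD=2200049/16384 → NEW=255, ERR=-1977871/16384
(2,1): OLD=57514219/524288 → NEW=0, ERR=57514219/524288
(2,2): OLD=1725264001/8388608 → NEW=255, ERR=-413831039/8388608
(2,3): OLD=10672799673/67108864 → NEW=255, ERR=-6439960647/67108864
(2,4): OLD=250612462507/2147483648 → NEW=0, ERR=250612462507/2147483648
(2,5): OLD=7869848888925/34359738368 → NEW=255, ERR=-891884394915/34359738368
(3,0): OLD=1441530209/8388608 → NEW=255, ERR=-697564831/8388608
(3,1): OLD=11616912205/67108864 → NEW=255, ERR=-5495848115/67108864
(3,2): OLD=67977482231/536870912 → NEW=0, ERR=67977482231/536870912
(3,3): OLD=8012862992037/34359738368 → NEW=255, ERR=-748870291803/34359738368
(3,4): OLD=58018187815045/274877906944 → NEW=255, ERR=-12075678455675/274877906944
(3,5): OLD=734307967791019/4398046511104 → NEW=255, ERR=-387193892540501/4398046511104
(4,0): OLD=204717965583/1073741824 → NEW=255, ERR=-69086199537/1073741824
(4,1): OLD=3535653822403/17179869184 → NEW=255, ERR=-845212819517/17179869184
(4,2): OLD=134051945994073/549755813888 → NEW=255, ERR=-6135786547367/549755813888
(4,3): OLD=1934988323046941/8796093022208 → NEW=255, ERR=-308015397616099/8796093022208
(4,4): OLD=25203581882138861/140737488355328 → NEW=255, ERR=-10684477648469779/140737488355328
(4,5): OLD=381744242873588571/2251799813685248 → NEW=255, ERR=-192464709616149669/2251799813685248
Row 0: ......
Row 1: #.#.#.
Row 2: #.##.#
Row 3: ##.###
Row 4: ######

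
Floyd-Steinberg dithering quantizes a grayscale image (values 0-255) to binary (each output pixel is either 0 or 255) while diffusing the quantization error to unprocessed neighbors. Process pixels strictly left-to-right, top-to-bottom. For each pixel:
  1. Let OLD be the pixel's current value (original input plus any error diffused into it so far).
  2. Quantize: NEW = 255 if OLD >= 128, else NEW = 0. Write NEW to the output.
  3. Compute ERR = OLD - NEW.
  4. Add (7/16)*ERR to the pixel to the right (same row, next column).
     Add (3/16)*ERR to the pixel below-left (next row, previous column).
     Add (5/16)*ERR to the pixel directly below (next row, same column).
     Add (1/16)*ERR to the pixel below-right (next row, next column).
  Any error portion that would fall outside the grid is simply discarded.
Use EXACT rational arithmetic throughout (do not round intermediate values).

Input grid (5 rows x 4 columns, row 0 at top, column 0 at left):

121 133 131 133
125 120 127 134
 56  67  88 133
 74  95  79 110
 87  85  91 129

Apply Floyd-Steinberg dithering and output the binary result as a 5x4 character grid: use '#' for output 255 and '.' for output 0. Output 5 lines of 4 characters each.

Answer: .#.#
#.#.
...#
.#.#
.#..

Derivation:
(0,0): OLD=121 → NEW=0, ERR=121
(0,1): OLD=2975/16 → NEW=255, ERR=-1105/16
(0,2): OLD=25801/256 → NEW=0, ERR=25801/256
(0,3): OLD=725375/4096 → NEW=255, ERR=-319105/4096
(1,0): OLD=38365/256 → NEW=255, ERR=-26915/256
(1,1): OLD=161547/2048 → NEW=0, ERR=161547/2048
(1,2): OLD=11408615/65536 → NEW=255, ERR=-5303065/65536
(1,3): OLD=84464385/1048576 → NEW=0, ERR=84464385/1048576
(2,0): OLD=1243049/32768 → NEW=0, ERR=1243049/32768
(2,1): OLD=90705363/1048576 → NEW=0, ERR=90705363/1048576
(2,2): OLD=252899071/2097152 → NEW=0, ERR=252899071/2097152
(2,3): OLD=6907978723/33554432 → NEW=255, ERR=-1648401437/33554432
(3,0): OLD=1712517913/16777216 → NEW=0, ERR=1712517913/16777216
(3,1): OLD=51451441543/268435456 → NEW=255, ERR=-16999599737/268435456
(3,2): OLD=365819562105/4294967296 → NEW=0, ERR=365819562105/4294967296
(3,3): OLD=9582839753423/68719476736 → NEW=255, ERR=-7940626814257/68719476736
(4,0): OLD=459664788581/4294967296 → NEW=0, ERR=459664788581/4294967296
(4,1): OLD=4617352167855/34359738368 → NEW=255, ERR=-4144381115985/34359738368
(4,2): OLD=43126009496783/1099511627776 → NEW=0, ERR=43126009496783/1099511627776
(4,3): OLD=2029673728965465/17592186044416 → NEW=0, ERR=2029673728965465/17592186044416
Row 0: .#.#
Row 1: #.#.
Row 2: ...#
Row 3: .#.#
Row 4: .#..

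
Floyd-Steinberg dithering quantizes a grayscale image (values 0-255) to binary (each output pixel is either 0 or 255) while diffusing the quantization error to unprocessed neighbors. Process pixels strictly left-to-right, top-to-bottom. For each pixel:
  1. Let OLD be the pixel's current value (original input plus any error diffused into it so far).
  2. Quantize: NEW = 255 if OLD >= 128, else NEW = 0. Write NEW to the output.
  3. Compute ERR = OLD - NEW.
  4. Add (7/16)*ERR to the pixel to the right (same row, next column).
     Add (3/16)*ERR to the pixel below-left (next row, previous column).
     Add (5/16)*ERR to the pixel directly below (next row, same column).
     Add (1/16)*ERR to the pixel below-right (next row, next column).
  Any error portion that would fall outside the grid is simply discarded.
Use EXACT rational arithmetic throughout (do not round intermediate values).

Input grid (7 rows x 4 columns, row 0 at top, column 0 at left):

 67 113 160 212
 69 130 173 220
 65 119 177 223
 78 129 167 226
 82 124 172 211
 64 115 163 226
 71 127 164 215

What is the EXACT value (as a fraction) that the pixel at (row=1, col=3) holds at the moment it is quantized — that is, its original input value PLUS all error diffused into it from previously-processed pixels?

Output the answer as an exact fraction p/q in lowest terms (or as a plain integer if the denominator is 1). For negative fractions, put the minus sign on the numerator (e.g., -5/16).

(0,0): OLD=67 → NEW=0, ERR=67
(0,1): OLD=2277/16 → NEW=255, ERR=-1803/16
(0,2): OLD=28339/256 → NEW=0, ERR=28339/256
(0,3): OLD=1066725/4096 → NEW=255, ERR=22245/4096
(1,0): OLD=17615/256 → NEW=0, ERR=17615/256
(1,1): OLD=306857/2048 → NEW=255, ERR=-215383/2048
(1,2): OLD=10194653/65536 → NEW=255, ERR=-6517027/65536
(1,3): OLD=194101915/1048576 → NEW=255, ERR=-73284965/1048576
Target (1,3): original=220, with diffused error = 194101915/1048576

Answer: 194101915/1048576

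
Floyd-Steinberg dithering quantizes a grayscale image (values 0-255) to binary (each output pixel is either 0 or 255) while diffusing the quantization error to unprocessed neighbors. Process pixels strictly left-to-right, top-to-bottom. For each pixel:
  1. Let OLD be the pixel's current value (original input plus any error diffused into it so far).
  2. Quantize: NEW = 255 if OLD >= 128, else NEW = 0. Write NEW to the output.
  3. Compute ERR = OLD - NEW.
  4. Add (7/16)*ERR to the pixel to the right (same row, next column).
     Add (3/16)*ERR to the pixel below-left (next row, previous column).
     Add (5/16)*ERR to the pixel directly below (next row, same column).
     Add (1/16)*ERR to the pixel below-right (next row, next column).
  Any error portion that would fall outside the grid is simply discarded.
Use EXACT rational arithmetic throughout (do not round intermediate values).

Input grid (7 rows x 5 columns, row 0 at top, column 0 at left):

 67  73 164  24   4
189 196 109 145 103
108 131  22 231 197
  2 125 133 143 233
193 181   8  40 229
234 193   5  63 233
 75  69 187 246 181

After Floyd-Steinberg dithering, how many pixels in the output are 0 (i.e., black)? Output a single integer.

(0,0): OLD=67 → NEW=0, ERR=67
(0,1): OLD=1637/16 → NEW=0, ERR=1637/16
(0,2): OLD=53443/256 → NEW=255, ERR=-11837/256
(0,3): OLD=15445/4096 → NEW=0, ERR=15445/4096
(0,4): OLD=370259/65536 → NEW=0, ERR=370259/65536
(1,0): OLD=58655/256 → NEW=255, ERR=-6625/256
(1,1): OLD=434521/2048 → NEW=255, ERR=-87719/2048
(1,2): OLD=5433805/65536 → NEW=0, ERR=5433805/65536
(1,3): OLD=47349065/262144 → NEW=255, ERR=-19497655/262144
(1,4): OLD=303923387/4194304 → NEW=0, ERR=303923387/4194304
(2,0): OLD=3010787/32768 → NEW=0, ERR=3010787/32768
(2,1): OLD=180084849/1048576 → NEW=255, ERR=-87302031/1048576
(2,2): OLD=-86195053/16777216 → NEW=0, ERR=-86195053/16777216
(2,3): OLD=60204110089/268435456 → NEW=255, ERR=-8246931191/268435456
(2,4): OLD=865669924095/4294967296 → NEW=255, ERR=-229546736385/4294967296
(3,0): OLD=253374259/16777216 → NEW=0, ERR=253374259/16777216
(3,1): OLD=14813413559/134217728 → NEW=0, ERR=14813413559/134217728
(3,2): OLD=724632722445/4294967296 → NEW=255, ERR=-370583938035/4294967296
(3,3): OLD=732792121125/8589934592 → NEW=0, ERR=732792121125/8589934592
(3,4): OLD=34593451844889/137438953472 → NEW=255, ERR=-453481290471/137438953472
(4,0): OLD=469039555101/2147483648 → NEW=255, ERR=-78568775139/2147483648
(4,1): OLD=12661520602909/68719476736 → NEW=255, ERR=-4861945964771/68719476736
(4,2): OLD=-29712765124781/1099511627776 → NEW=0, ERR=-29712765124781/1099511627776
(4,3): OLD=858932004314909/17592186044416 → NEW=0, ERR=858932004314909/17592186044416
(4,4): OLD=71680823935107147/281474976710656 → NEW=255, ERR=-95295126110133/281474976710656
(5,0): OLD=230128878983031/1099511627776 → NEW=255, ERR=-50246586099849/1099511627776
(5,1): OLD=1262622309223077/8796093022208 → NEW=255, ERR=-980381411439963/8796093022208
(5,2): OLD=-13362848240625331/281474976710656 → NEW=0, ERR=-13362848240625331/281474976710656
(5,3): OLD=62752261483720579/1125899906842624 → NEW=0, ERR=62752261483720579/1125899906842624
(5,4): OLD=4689686428849297841/18014398509481984 → NEW=255, ERR=96014808931391921/18014398509481984
(6,0): OLD=5604303948335751/140737488355328 → NEW=0, ERR=5604303948335751/140737488355328
(6,1): OLD=179395932971433321/4503599627370496 → NEW=0, ERR=179395932971433321/4503599627370496
(6,2): OLD=13912585611789916691/72057594037927936 → NEW=255, ERR=-4462100867881706989/72057594037927936
(6,3): OLD=270195996290479610769/1152921504606846976 → NEW=255, ERR=-23798987384266368111/1152921504606846976
(6,4): OLD=3267250820268939553335/18446744073709551616 → NEW=255, ERR=-1436668918526996108745/18446744073709551616
Output grid:
  Row 0: ..#..  (4 black, running=4)
  Row 1: ##.#.  (2 black, running=6)
  Row 2: .#.##  (2 black, running=8)
  Row 3: ..#.#  (3 black, running=11)
  Row 4: ##..#  (2 black, running=13)
  Row 5: ##..#  (2 black, running=15)
  Row 6: ..###  (2 black, running=17)

Answer: 17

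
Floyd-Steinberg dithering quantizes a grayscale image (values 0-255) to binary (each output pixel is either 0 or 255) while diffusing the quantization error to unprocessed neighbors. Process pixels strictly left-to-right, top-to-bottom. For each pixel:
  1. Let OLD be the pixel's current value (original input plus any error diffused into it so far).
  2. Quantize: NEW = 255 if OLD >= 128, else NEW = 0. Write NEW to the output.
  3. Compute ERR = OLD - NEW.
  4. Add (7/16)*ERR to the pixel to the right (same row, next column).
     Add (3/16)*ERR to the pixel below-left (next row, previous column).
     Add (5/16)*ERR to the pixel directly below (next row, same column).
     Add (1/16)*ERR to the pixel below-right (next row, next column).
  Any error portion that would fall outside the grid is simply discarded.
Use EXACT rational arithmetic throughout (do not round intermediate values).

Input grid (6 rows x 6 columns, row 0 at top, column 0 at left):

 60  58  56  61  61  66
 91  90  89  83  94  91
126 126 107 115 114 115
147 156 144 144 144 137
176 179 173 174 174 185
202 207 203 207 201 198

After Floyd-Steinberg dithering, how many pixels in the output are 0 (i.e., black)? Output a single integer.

Answer: 17

Derivation:
(0,0): OLD=60 → NEW=0, ERR=60
(0,1): OLD=337/4 → NEW=0, ERR=337/4
(0,2): OLD=5943/64 → NEW=0, ERR=5943/64
(0,3): OLD=104065/1024 → NEW=0, ERR=104065/1024
(0,4): OLD=1727879/16384 → NEW=0, ERR=1727879/16384
(0,5): OLD=29396657/262144 → NEW=0, ERR=29396657/262144
(1,0): OLD=8035/64 → NEW=0, ERR=8035/64
(1,1): OLD=98517/512 → NEW=255, ERR=-32043/512
(1,2): OLD=1883481/16384 → NEW=0, ERR=1883481/16384
(1,3): OLD=12493141/65536 → NEW=255, ERR=-4218539/65536
(1,4): OLD=529206415/4194304 → NEW=0, ERR=529206415/4194304
(1,5): OLD=12605421113/67108864 → NEW=255, ERR=-4507339207/67108864
(2,0): OLD=1257463/8192 → NEW=255, ERR=-831497/8192
(2,1): OLD=23969709/262144 → NEW=0, ERR=23969709/262144
(2,2): OLD=700228487/4194304 → NEW=255, ERR=-369319033/4194304
(2,3): OLD=2926072015/33554432 → NEW=0, ERR=2926072015/33554432
(2,4): OLD=187866287789/1073741824 → NEW=255, ERR=-85937877331/1073741824
(2,5): OLD=1149009520523/17179869184 → NEW=0, ERR=1149009520523/17179869184
(3,0): OLD=555432295/4194304 → NEW=255, ERR=-514115225/4194304
(3,1): OLD=3627034683/33554432 → NEW=0, ERR=3627034683/33554432
(3,2): OLD=49886115793/268435456 → NEW=255, ERR=-18564925487/268435456
(3,3): OLD=2069895466819/17179869184 → NEW=0, ERR=2069895466819/17179869184
(3,4): OLD=26070917057219/137438953472 → NEW=255, ERR=-8976016078141/137438953472
(3,5): OLD=273394405986189/2199023255552 → NEW=0, ERR=273394405986189/2199023255552
(4,0): OLD=84805775561/536870912 → NEW=255, ERR=-52096306999/536870912
(4,1): OLD=1285890615893/8589934592 → NEW=255, ERR=-904542705067/8589934592
(4,2): OLD=37016232032687/274877906944 → NEW=255, ERR=-33077634238033/274877906944
(4,3): OLD=626441710443851/4398046511104 → NEW=255, ERR=-495060149887669/4398046511104
(4,4): OLD=9512837540620091/70368744177664 → NEW=255, ERR=-8431192224684229/70368744177664
(4,5): OLD=188420521918877885/1125899906842624 → NEW=255, ERR=-98683954325991235/1125899906842624
(5,0): OLD=20881335926223/137438953472 → NEW=255, ERR=-14165597209137/137438953472
(5,1): OLD=441444222162303/4398046511104 → NEW=0, ERR=441444222162303/4398046511104
(5,2): OLD=6390223784750981/35184372088832 → NEW=255, ERR=-2581791097901179/35184372088832
(5,3): OLD=123549942315804007/1125899906842624 → NEW=0, ERR=123549942315804007/1125899906842624
(5,4): OLD=423557632161568943/2251799813685248 → NEW=255, ERR=-150651320328169297/2251799813685248
(5,5): OLD=4822504873007872907/36028797018963968 → NEW=255, ERR=-4364838366827938933/36028797018963968
Output grid:
  Row 0: ......  (6 black, running=6)
  Row 1: .#.#.#  (3 black, running=9)
  Row 2: #.#.#.  (3 black, running=12)
  Row 3: #.#.#.  (3 black, running=15)
  Row 4: ######  (0 black, running=15)
  Row 5: #.#.##  (2 black, running=17)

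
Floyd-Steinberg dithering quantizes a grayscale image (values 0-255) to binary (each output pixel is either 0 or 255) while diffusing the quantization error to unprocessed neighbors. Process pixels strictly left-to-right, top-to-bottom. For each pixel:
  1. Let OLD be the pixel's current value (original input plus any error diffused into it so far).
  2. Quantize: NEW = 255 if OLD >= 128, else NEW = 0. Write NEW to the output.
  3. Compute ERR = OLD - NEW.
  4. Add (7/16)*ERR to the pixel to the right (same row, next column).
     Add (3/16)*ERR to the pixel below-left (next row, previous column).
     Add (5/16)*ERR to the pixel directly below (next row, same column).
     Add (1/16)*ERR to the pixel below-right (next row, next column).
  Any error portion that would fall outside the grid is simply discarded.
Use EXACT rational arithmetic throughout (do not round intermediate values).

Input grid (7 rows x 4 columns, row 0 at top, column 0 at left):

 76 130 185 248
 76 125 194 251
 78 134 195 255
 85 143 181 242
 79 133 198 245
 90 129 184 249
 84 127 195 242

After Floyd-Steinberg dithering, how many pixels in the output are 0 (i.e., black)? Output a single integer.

Answer: 10

Derivation:
(0,0): OLD=76 → NEW=0, ERR=76
(0,1): OLD=653/4 → NEW=255, ERR=-367/4
(0,2): OLD=9271/64 → NEW=255, ERR=-7049/64
(0,3): OLD=204609/1024 → NEW=255, ERR=-56511/1024
(1,0): OLD=5283/64 → NEW=0, ERR=5283/64
(1,1): OLD=59669/512 → NEW=0, ERR=59669/512
(1,2): OLD=3186457/16384 → NEW=255, ERR=-991463/16384
(1,3): OLD=52532479/262144 → NEW=255, ERR=-14314241/262144
(2,0): OLD=1029303/8192 → NEW=0, ERR=1029303/8192
(2,1): OLD=57462637/262144 → NEW=255, ERR=-9384083/262144
(2,2): OLD=82561433/524288 → NEW=255, ERR=-51132007/524288
(2,3): OLD=1606301765/8388608 → NEW=255, ERR=-532793275/8388608
(3,0): OLD=493052071/4194304 → NEW=0, ERR=493052071/4194304
(3,1): OLD=11597040377/67108864 → NEW=255, ERR=-5515719943/67108864
(3,2): OLD=107823382215/1073741824 → NEW=0, ERR=107823382215/1073741824
(3,3): OLD=4466585971697/17179869184 → NEW=255, ERR=85719329777/17179869184
(4,0): OLD=107722609947/1073741824 → NEW=0, ERR=107722609947/1073741824
(4,1): OLD=1523707376241/8589934592 → NEW=255, ERR=-666725944719/8589934592
(4,2): OLD=52562666609969/274877906944 → NEW=255, ERR=-17531199660751/274877906944
(4,3): OLD=989263329824423/4398046511104 → NEW=255, ERR=-132238530507097/4398046511104
(5,0): OLD=14678232376203/137438953472 → NEW=0, ERR=14678232376203/137438953472
(5,1): OLD=641150491208397/4398046511104 → NEW=255, ERR=-480351369123123/4398046511104
(5,2): OLD=232650440523463/2199023255552 → NEW=0, ERR=232650440523463/2199023255552
(5,3): OLD=19837231620459317/70368744177664 → NEW=255, ERR=1893201855154997/70368744177664
(6,0): OLD=6818437583746887/70368744177664 → NEW=0, ERR=6818437583746887/70368744177664
(6,1): OLD=182139938992260001/1125899906842624 → NEW=255, ERR=-104964537252609119/1125899906842624
(6,2): OLD=3341544814872708695/18014398509481984 → NEW=255, ERR=-1252126805045197225/18014398509481984
(6,3): OLD=65316034176764466529/288230376151711744 → NEW=255, ERR=-8182711741922028191/288230376151711744
Output grid:
  Row 0: .###  (1 black, running=1)
  Row 1: ..##  (2 black, running=3)
  Row 2: .###  (1 black, running=4)
  Row 3: .#.#  (2 black, running=6)
  Row 4: .###  (1 black, running=7)
  Row 5: .#.#  (2 black, running=9)
  Row 6: .###  (1 black, running=10)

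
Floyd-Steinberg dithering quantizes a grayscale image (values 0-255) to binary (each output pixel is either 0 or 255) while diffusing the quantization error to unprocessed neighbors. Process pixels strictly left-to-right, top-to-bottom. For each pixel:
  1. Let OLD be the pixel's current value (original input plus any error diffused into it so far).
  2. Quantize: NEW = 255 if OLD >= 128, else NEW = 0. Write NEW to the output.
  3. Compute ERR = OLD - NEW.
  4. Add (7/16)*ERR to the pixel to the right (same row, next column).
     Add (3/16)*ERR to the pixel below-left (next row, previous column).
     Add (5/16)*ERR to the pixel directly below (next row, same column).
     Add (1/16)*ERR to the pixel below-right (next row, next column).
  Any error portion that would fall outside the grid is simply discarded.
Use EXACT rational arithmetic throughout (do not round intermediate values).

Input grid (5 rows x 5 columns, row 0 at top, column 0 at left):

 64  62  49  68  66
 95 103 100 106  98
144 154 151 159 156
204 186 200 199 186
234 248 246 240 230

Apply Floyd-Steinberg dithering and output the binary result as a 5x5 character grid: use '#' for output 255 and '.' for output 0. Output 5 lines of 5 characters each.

(0,0): OLD=64 → NEW=0, ERR=64
(0,1): OLD=90 → NEW=0, ERR=90
(0,2): OLD=707/8 → NEW=0, ERR=707/8
(0,3): OLD=13653/128 → NEW=0, ERR=13653/128
(0,4): OLD=230739/2048 → NEW=0, ERR=230739/2048
(1,0): OLD=1055/8 → NEW=255, ERR=-985/8
(1,1): OLD=6261/64 → NEW=0, ERR=6261/64
(1,2): OLD=401493/2048 → NEW=255, ERR=-120747/2048
(1,3): OLD=1148407/8192 → NEW=255, ERR=-940553/8192
(1,4): OLD=11749757/131072 → NEW=0, ERR=11749757/131072
(2,0): OLD=126839/1024 → NEW=0, ERR=126839/1024
(2,1): OLD=7209377/32768 → NEW=255, ERR=-1146463/32768
(2,2): OLD=53401483/524288 → NEW=0, ERR=53401483/524288
(2,3): OLD=1516707945/8388608 → NEW=255, ERR=-622387095/8388608
(2,4): OLD=19378051871/134217728 → NEW=255, ERR=-14847468769/134217728
(3,0): OLD=123809603/524288 → NEW=255, ERR=-9883837/524288
(3,1): OLD=812261603/4194304 → NEW=255, ERR=-257285917/4194304
(3,2): OLD=25353005589/134217728 → NEW=255, ERR=-8872515051/134217728
(3,3): OLD=4446547599/33554432 → NEW=255, ERR=-4109832561/33554432
(3,4): OLD=200161109455/2147483648 → NEW=0, ERR=200161109455/2147483648
(4,0): OLD=14536262945/67108864 → NEW=255, ERR=-2576497375/67108864
(4,1): OLD=426191427309/2147483648 → NEW=255, ERR=-121416902931/2147483648
(4,2): OLD=5971957872715/34359738368 → NEW=255, ERR=-2789775411125/34359738368
(4,3): OLD=98706994143709/549755813888 → NEW=255, ERR=-41480738397731/549755813888
(4,4): OLD=1921606949746699/8796093022208 → NEW=255, ERR=-321396770916341/8796093022208
Row 0: .....
Row 1: #.##.
Row 2: .#.##
Row 3: ####.
Row 4: #####

Answer: .....
#.##.
.#.##
####.
#####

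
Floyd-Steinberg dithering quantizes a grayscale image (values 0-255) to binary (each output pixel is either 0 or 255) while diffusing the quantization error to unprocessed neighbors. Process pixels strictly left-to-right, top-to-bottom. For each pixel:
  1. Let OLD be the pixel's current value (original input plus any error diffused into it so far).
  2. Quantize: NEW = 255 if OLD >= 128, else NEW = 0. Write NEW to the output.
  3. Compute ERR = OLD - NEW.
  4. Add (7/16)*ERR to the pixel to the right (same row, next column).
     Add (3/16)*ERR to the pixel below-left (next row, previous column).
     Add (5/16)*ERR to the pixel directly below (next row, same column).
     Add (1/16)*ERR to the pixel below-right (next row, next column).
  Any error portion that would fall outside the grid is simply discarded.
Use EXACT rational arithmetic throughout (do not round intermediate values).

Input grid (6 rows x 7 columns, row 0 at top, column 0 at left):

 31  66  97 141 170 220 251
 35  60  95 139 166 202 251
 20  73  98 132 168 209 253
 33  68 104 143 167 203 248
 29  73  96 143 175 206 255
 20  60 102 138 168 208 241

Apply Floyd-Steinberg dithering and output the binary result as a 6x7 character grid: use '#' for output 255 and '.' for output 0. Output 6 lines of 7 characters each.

(0,0): OLD=31 → NEW=0, ERR=31
(0,1): OLD=1273/16 → NEW=0, ERR=1273/16
(0,2): OLD=33743/256 → NEW=255, ERR=-31537/256
(0,3): OLD=356777/4096 → NEW=0, ERR=356777/4096
(0,4): OLD=13638559/65536 → NEW=255, ERR=-3073121/65536
(0,5): OLD=209174873/1048576 → NEW=255, ERR=-58212007/1048576
(0,6): OLD=3803597167/16777216 → NEW=255, ERR=-474592913/16777216
(1,0): OLD=15259/256 → NEW=0, ERR=15259/256
(1,1): OLD=183869/2048 → NEW=0, ERR=183869/2048
(1,2): OLD=7673345/65536 → NEW=0, ERR=7673345/65536
(1,3): OLD=52678701/262144 → NEW=255, ERR=-14168019/262144
(1,4): OLD=2059162535/16777216 → NEW=0, ERR=2059162535/16777216
(1,5): OLD=30885320791/134217728 → NEW=255, ERR=-3340199849/134217728
(1,6): OLD=489202143289/2147483648 → NEW=255, ERR=-58406186951/2147483648
(2,0): OLD=1817327/32768 → NEW=0, ERR=1817327/32768
(2,1): OLD=158334005/1048576 → NEW=255, ERR=-109052875/1048576
(2,2): OLD=1418789343/16777216 → NEW=0, ERR=1418789343/16777216
(2,3): OLD=24486551719/134217728 → NEW=255, ERR=-9738968921/134217728
(2,4): OLD=178848173271/1073741824 → NEW=255, ERR=-94955991849/1073741824
(2,5): OLD=5672939688733/34359738368 → NEW=255, ERR=-3088793595107/34359738368
(2,6): OLD=111939079630491/549755813888 → NEW=255, ERR=-28248652910949/549755813888
(3,0): OLD=517261823/16777216 → NEW=0, ERR=517261823/16777216
(3,1): OLD=9168526611/134217728 → NEW=0, ERR=9168526611/134217728
(3,2): OLD=150546942313/1073741824 → NEW=255, ERR=-123257222807/1073741824
(3,3): OLD=252574129807/4294967296 → NEW=0, ERR=252574129807/4294967296
(3,4): OLD=79000856663551/549755813888 → NEW=255, ERR=-61186875877889/549755813888
(3,5): OLD=488415919097453/4398046511104 → NEW=0, ERR=488415919097453/4398046511104
(3,6): OLD=19345048293131187/70368744177664 → NEW=255, ERR=1401018527826867/70368744177664
(4,0): OLD=110473078545/2147483648 → NEW=0, ERR=110473078545/2147483648
(4,1): OLD=3341720756061/34359738368 → NEW=0, ERR=3341720756061/34359738368
(4,2): OLD=64856369704339/549755813888 → NEW=0, ERR=64856369704339/549755813888
(4,3): OLD=813407503735873/4398046511104 → NEW=255, ERR=-308094356595647/4398046511104
(4,4): OLD=4717139183010419/35184372088832 → NEW=255, ERR=-4254875699641741/35184372088832
(4,5): OLD=207811530013503219/1125899906842624 → NEW=255, ERR=-79292946231365901/1125899906842624
(4,6): OLD=4275736953813441941/18014398509481984 → NEW=255, ERR=-317934666104463979/18014398509481984
(5,0): OLD=29858124829543/549755813888 → NEW=0, ERR=29858124829543/549755813888
(5,1): OLD=613480166422349/4398046511104 → NEW=255, ERR=-508021693909171/4398046511104
(5,2): OLD=2859586011959979/35184372088832 → NEW=0, ERR=2859586011959979/35184372088832
(5,3): OLD=38383300977093751/281474976710656 → NEW=255, ERR=-33392818084123529/281474976710656
(5,4): OLD=1093888937312252605/18014398509481984 → NEW=0, ERR=1093888937312252605/18014398509481984
(5,5): OLD=29066702372851287789/144115188075855872 → NEW=255, ERR=-7682670586491959571/144115188075855872
(5,6): OLD=479062587353263130947/2305843009213693952 → NEW=255, ERR=-108927379996228826813/2305843009213693952
Row 0: ..#.###
Row 1: ...#.##
Row 2: .#.####
Row 3: ..#.#.#
Row 4: ...####
Row 5: .#.#.##

Answer: ..#.###
...#.##
.#.####
..#.#.#
...####
.#.#.##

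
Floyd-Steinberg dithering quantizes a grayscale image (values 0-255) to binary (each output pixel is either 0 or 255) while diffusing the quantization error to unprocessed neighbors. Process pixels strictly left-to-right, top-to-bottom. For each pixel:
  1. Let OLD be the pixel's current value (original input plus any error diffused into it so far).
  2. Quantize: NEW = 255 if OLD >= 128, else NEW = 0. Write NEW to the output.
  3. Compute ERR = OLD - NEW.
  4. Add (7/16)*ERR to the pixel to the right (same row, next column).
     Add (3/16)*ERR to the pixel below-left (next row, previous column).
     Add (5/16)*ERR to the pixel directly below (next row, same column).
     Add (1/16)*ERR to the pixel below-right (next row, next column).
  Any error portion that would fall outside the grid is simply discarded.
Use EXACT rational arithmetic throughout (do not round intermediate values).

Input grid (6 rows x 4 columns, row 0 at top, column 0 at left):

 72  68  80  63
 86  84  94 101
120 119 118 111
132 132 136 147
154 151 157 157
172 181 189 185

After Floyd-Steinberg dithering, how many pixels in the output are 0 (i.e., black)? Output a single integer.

Answer: 12

Derivation:
(0,0): OLD=72 → NEW=0, ERR=72
(0,1): OLD=199/2 → NEW=0, ERR=199/2
(0,2): OLD=3953/32 → NEW=0, ERR=3953/32
(0,3): OLD=59927/512 → NEW=0, ERR=59927/512
(1,0): OLD=4069/32 → NEW=0, ERR=4069/32
(1,1): OLD=50787/256 → NEW=255, ERR=-14493/256
(1,2): OLD=1114111/8192 → NEW=255, ERR=-974849/8192
(1,3): OLD=12220457/131072 → NEW=0, ERR=12220457/131072
(2,0): OLD=610801/4096 → NEW=255, ERR=-433679/4096
(2,1): OLD=5324299/131072 → NEW=0, ERR=5324299/131072
(2,2): OLD=29498383/262144 → NEW=0, ERR=29498383/262144
(2,3): OLD=763065827/4194304 → NEW=255, ERR=-306481693/4194304
(3,0): OLD=223408321/2097152 → NEW=0, ERR=223408321/2097152
(3,1): OLD=6904904735/33554432 → NEW=255, ERR=-1651475425/33554432
(3,2): OLD=74340541089/536870912 → NEW=255, ERR=-62561541471/536870912
(3,3): OLD=689053999591/8589934592 → NEW=0, ERR=689053999591/8589934592
(4,0): OLD=95596359853/536870912 → NEW=255, ERR=-41305722707/536870912
(4,1): OLD=372664968103/4294967296 → NEW=0, ERR=372664968103/4294967296
(4,2): OLD=23434686220839/137438953472 → NEW=255, ERR=-11612246914521/137438953472
(4,3): OLD=303069488070721/2199023255552 → NEW=255, ERR=-257681442095039/2199023255552
(5,0): OLD=11285515994621/68719476736 → NEW=255, ERR=-6237950573059/68719476736
(5,1): OLD=324907290372011/2199023255552 → NEW=255, ERR=-235843639793749/2199023255552
(5,2): OLD=108991288451717/1099511627776 → NEW=0, ERR=108991288451717/1099511627776
(5,3): OLD=6560783713650427/35184372088832 → NEW=255, ERR=-2411231169001733/35184372088832
Output grid:
  Row 0: ....  (4 black, running=4)
  Row 1: .##.  (2 black, running=6)
  Row 2: #..#  (2 black, running=8)
  Row 3: .##.  (2 black, running=10)
  Row 4: #.##  (1 black, running=11)
  Row 5: ##.#  (1 black, running=12)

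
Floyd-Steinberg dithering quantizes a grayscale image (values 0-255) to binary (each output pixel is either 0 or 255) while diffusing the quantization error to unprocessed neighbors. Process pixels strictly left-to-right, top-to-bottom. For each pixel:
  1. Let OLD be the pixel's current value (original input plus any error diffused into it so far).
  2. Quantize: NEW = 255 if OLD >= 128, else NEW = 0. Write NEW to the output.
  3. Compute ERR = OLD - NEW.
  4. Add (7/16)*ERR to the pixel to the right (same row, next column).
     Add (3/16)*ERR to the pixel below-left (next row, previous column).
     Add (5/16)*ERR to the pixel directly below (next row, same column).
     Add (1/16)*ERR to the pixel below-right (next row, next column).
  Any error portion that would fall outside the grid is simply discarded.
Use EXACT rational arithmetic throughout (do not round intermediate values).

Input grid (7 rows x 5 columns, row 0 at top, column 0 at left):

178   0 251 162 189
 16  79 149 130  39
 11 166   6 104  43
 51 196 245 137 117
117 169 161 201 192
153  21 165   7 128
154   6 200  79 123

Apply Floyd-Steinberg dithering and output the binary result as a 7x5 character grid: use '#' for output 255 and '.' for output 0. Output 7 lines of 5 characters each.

Answer: #.###
..#..
.#...
.###.
.#.##
#.#..
..#.#

Derivation:
(0,0): OLD=178 → NEW=255, ERR=-77
(0,1): OLD=-539/16 → NEW=0, ERR=-539/16
(0,2): OLD=60483/256 → NEW=255, ERR=-4797/256
(0,3): OLD=629973/4096 → NEW=255, ERR=-414507/4096
(0,4): OLD=9484755/65536 → NEW=255, ERR=-7226925/65536
(1,0): OLD=-3681/256 → NEW=0, ERR=-3681/256
(1,1): OLD=110297/2048 → NEW=0, ERR=110297/2048
(1,2): OLD=9543757/65536 → NEW=255, ERR=-7167923/65536
(1,3): OLD=7517513/262144 → NEW=0, ERR=7517513/262144
(1,4): OLD=45133499/4194304 → NEW=0, ERR=45133499/4194304
(2,0): OLD=544099/32768 → NEW=0, ERR=544099/32768
(2,1): OLD=176882417/1048576 → NEW=255, ERR=-90504463/1048576
(2,2): OLD=-959619565/16777216 → NEW=0, ERR=-959619565/16777216
(2,3): OLD=22312168329/268435456 → NEW=0, ERR=22312168329/268435456
(2,4): OLD=363009425023/4294967296 → NEW=0, ERR=363009425023/4294967296
(3,0): OLD=671180467/16777216 → NEW=0, ERR=671180467/16777216
(3,1): OLD=23735487799/134217728 → NEW=255, ERR=-10490032841/134217728
(3,2): OLD=872404325005/4294967296 → NEW=255, ERR=-222812335475/4294967296
(3,3): OLD=1310402637157/8589934592 → NEW=255, ERR=-880030683803/8589934592
(3,4): OLD=14264226406361/137438953472 → NEW=0, ERR=14264226406361/137438953472
(4,0): OLD=246632706973/2147483648 → NEW=0, ERR=246632706973/2147483648
(4,1): OLD=12891429404573/68719476736 → NEW=255, ERR=-4632037163107/68719476736
(4,2): OLD=100280491866323/1099511627776 → NEW=0, ERR=100280491866323/1099511627776
(4,3): OLD=3960074676229021/17592186044416 → NEW=255, ERR=-525932765097059/17592186044416
(4,4): OLD=57688468232409035/281474976710656 → NEW=255, ERR=-14087650828808245/281474976710656
(5,0): OLD=193790400676087/1099511627776 → NEW=255, ERR=-86585064406793/1099511627776
(5,1): OLD=-90052547697115/8796093022208 → NEW=0, ERR=-90052547697115/8796093022208
(5,2): OLD=50441475029757901/281474976710656 → NEW=255, ERR=-21334644031459379/281474976710656
(5,3): OLD=-44120769651258237/1125899906842624 → NEW=0, ERR=-44120769651258237/1125899906842624
(5,4): OLD=1681584908112509617/18014398509481984 → NEW=0, ERR=1681584908112509617/18014398509481984
(6,0): OLD=17940012987357447/140737488355328 → NEW=0, ERR=17940012987357447/140737488355328
(6,1): OLD=177603663373171689/4503599627370496 → NEW=0, ERR=177603663373171689/4503599627370496
(6,2): OLD=13372416788445016979/72057594037927936 → NEW=255, ERR=-5002269691226606701/72057594037927936
(6,3): OLD=56663614762248542737/1152921504606846976 → NEW=0, ERR=56663614762248542737/1152921504606846976
(6,4): OLD=3158522326875129290679/18446744073709551616 → NEW=255, ERR=-1545397411920806371401/18446744073709551616
Row 0: #.###
Row 1: ..#..
Row 2: .#...
Row 3: .###.
Row 4: .#.##
Row 5: #.#..
Row 6: ..#.#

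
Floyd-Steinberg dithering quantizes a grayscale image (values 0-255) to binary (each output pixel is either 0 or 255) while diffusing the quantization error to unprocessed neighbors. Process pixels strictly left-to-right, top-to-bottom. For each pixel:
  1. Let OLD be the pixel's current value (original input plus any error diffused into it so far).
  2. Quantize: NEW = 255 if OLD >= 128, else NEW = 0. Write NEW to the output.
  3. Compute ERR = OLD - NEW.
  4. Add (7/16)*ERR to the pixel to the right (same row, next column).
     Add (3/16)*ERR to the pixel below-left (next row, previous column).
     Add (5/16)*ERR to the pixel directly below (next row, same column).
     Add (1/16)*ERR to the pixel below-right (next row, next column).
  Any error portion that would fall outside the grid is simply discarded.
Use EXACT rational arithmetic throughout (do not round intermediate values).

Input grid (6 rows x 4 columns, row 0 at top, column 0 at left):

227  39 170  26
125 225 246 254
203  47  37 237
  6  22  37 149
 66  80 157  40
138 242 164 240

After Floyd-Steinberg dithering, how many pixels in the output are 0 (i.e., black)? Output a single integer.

(0,0): OLD=227 → NEW=255, ERR=-28
(0,1): OLD=107/4 → NEW=0, ERR=107/4
(0,2): OLD=11629/64 → NEW=255, ERR=-4691/64
(0,3): OLD=-6213/1024 → NEW=0, ERR=-6213/1024
(1,0): OLD=7761/64 → NEW=0, ERR=7761/64
(1,1): OLD=138711/512 → NEW=255, ERR=8151/512
(1,2): OLD=3778051/16384 → NEW=255, ERR=-399869/16384
(1,3): OLD=62087557/262144 → NEW=255, ERR=-4759163/262144
(2,0): OLD=1997869/8192 → NEW=255, ERR=-91091/8192
(2,1): OLD=13136863/262144 → NEW=0, ERR=13136863/262144
(2,2): OLD=25631699/524288 → NEW=0, ERR=25631699/524288
(2,3): OLD=2107134551/8388608 → NEW=255, ERR=-31960489/8388608
(3,0): OLD=50001853/4194304 → NEW=0, ERR=50001853/4194304
(3,1): OLD=3445879203/67108864 → NEW=0, ERR=3445879203/67108864
(3,2): OLD=82849874461/1073741824 → NEW=0, ERR=82849874461/1073741824
(3,3): OLD=3171788636235/17179869184 → NEW=255, ERR=-1209078005685/17179869184
(4,0): OLD=85204746233/1073741824 → NEW=0, ERR=85204746233/1073741824
(4,1): OLD=1253921596171/8589934592 → NEW=255, ERR=-936511724789/8589934592
(4,2): OLD=33927568258955/274877906944 → NEW=0, ERR=33927568258955/274877906944
(4,3): OLD=337898165664061/4398046511104 → NEW=0, ERR=337898165664061/4398046511104
(5,0): OLD=19565230254089/137438953472 → NEW=255, ERR=-15481702881271/137438953472
(5,1): OLD=821336659195647/4398046511104 → NEW=255, ERR=-300165201135873/4398046511104
(5,2): OLD=396491362243825/2199023255552 → NEW=255, ERR=-164259567921935/2199023255552
(5,3): OLD=16821196572195855/70368744177664 → NEW=255, ERR=-1122833193108465/70368744177664
Output grid:
  Row 0: #.#.  (2 black, running=2)
  Row 1: .###  (1 black, running=3)
  Row 2: #..#  (2 black, running=5)
  Row 3: ...#  (3 black, running=8)
  Row 4: .#..  (3 black, running=11)
  Row 5: ####  (0 black, running=11)

Answer: 11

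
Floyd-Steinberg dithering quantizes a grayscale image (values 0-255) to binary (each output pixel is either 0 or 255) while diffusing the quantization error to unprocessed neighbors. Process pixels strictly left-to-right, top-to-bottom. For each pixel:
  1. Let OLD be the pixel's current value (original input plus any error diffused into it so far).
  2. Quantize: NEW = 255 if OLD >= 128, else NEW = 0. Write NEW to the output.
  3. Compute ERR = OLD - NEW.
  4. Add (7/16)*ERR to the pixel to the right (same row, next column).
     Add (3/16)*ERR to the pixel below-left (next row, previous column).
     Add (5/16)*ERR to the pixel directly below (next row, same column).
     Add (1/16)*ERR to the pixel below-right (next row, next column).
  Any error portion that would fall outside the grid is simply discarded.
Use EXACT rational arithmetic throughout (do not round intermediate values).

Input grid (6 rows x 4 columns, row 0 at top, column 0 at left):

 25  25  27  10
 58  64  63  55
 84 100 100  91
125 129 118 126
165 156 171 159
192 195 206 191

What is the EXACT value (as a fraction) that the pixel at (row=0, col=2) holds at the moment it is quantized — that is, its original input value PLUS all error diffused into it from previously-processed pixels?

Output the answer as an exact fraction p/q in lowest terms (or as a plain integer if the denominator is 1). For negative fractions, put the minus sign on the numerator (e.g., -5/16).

Answer: 10937/256

Derivation:
(0,0): OLD=25 → NEW=0, ERR=25
(0,1): OLD=575/16 → NEW=0, ERR=575/16
(0,2): OLD=10937/256 → NEW=0, ERR=10937/256
Target (0,2): original=27, with diffused error = 10937/256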